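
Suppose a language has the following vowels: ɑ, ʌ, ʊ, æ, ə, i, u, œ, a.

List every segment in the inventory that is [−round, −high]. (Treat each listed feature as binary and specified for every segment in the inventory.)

Checking each segment against [−round], [−high]: /ɑ/ (low back unrounded vowel), /ʌ/ (mid back unrounded lax vowel), /æ/ (low front unrounded vowel), /ə/ (mid central vowel (schwa)), /a/ (low unrounded vowel) satisfy every feature; every other segment in the inventory fails at least one.

ɑ, ʌ, æ, ə, a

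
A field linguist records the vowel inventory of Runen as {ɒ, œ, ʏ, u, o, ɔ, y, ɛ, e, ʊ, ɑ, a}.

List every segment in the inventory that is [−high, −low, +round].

œ, o, ɔ

Eliminate segments failing any feature: /ɒ, ɑ, a/ are [+low]; /ʏ, u, y, ʊ/ are [+high]; /ɛ, e/ are [−round]. The remaining /œ, o, ɔ/ satisfy [−high], [−low], [+round].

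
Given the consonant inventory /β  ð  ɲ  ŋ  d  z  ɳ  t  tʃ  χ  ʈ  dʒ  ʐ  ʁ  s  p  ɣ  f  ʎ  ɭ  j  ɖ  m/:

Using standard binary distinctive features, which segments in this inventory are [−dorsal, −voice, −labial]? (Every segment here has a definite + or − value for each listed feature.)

First, the [−dorsal] segments are /β, ð, d, z, ɳ, t, tʃ, ʈ, dʒ, ʐ, s, p, f, ɭ, ɖ, m/.
Then [−voice] gives /t, tʃ, ʈ, s, p, f/.
Among these, [−labial] leaves /t, tʃ, ʈ, s/.

t, tʃ, ʈ, s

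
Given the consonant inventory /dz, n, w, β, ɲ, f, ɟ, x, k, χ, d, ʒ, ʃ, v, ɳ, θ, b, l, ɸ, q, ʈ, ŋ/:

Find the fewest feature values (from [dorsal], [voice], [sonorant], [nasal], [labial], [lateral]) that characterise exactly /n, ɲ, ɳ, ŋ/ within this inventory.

[+nasal]

The target set is precisely the extension of [+nasal] in this inventory.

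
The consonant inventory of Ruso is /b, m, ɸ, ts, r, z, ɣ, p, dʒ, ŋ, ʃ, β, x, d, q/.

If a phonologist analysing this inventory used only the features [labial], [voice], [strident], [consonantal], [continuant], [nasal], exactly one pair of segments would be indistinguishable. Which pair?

On the given features, /r/ and /ɣ/ have an identical profile: [−labial], [+voice], [−strident], [+consonantal], [+continuant], [−nasal]. No other two segments in the inventory coincide on all 6 features. (They do differ in [sonorant], [coronal] and [dorsal], which are not among the given features.)

r, ɣ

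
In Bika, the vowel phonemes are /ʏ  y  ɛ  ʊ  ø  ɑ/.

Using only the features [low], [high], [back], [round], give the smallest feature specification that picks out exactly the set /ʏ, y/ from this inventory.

The class [+high], [−back] has exactly /ʏ, y/ as its extension in this inventory. No smaller conjunction from the listed features achieves this: [−back] alone would also admit /ɛ, ø/; [+high] alone would also admit /ʊ/; and checking the remaining single features turns up none with this extension.

[+high, −back]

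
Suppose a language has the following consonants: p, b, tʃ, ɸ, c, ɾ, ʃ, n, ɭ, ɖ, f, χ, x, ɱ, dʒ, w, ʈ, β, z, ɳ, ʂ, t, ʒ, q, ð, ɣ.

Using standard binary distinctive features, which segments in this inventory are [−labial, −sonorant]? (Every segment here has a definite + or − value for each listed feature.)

First, the [−labial] segments are /tʃ, c, ɾ, ʃ, n, ɭ, ɖ, χ, x, dʒ, ʈ, z, ɳ, ʂ, t, ʒ, q, ð, ɣ/.
Then [−sonorant] leaves /tʃ, c, ʃ, ɖ, χ, x, dʒ, ʈ, z, ʂ, t, ʒ, q, ð, ɣ/.

tʃ, c, ʃ, ɖ, χ, x, dʒ, ʈ, z, ʂ, t, ʒ, q, ð, ɣ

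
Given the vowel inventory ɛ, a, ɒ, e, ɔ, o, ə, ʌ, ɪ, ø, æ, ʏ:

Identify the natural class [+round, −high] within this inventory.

ɒ, ɔ, o, ø

Checking each segment against [+round], [−high]: /ɒ/ (low back rounded vowel), /ɔ/ (mid back rounded lax vowel), /o/ (mid back rounded tense vowel), /ø/ (mid front rounded tense vowel) satisfy every feature; every other segment in the inventory fails at least one.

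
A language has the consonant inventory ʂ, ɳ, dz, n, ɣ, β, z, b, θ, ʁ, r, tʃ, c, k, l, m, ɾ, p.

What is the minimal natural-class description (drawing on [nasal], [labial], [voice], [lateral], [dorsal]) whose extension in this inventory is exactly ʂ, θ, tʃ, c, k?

Every target segment is [−voice], [−labial]; each remaining inventory member fails at least one of these. Each conjunct is needed — [−labial] alone would also admit /ɳ, dz, n, ɣ, …/; [−voice] alone would also admit /p/ — and no other single listed feature has exactly this extension, so two is the minimum.

[−voice, −labial]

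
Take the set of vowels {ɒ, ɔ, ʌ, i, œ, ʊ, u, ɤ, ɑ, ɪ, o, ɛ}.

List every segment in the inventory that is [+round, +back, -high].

ɒ, ɔ, o

Eliminate segments failing any feature: /ʌ, i, ɤ, ɑ, ɪ, ɛ/ are [-round]; /œ/ is [-back]; /ʊ, u/ are [+high]. The remaining /ɒ, ɔ, o/ satisfy [+round], [+back], [-high].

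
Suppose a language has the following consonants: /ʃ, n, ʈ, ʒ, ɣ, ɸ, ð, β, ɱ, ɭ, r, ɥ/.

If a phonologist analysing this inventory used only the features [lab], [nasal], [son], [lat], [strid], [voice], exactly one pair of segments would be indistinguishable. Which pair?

Both /ð/ and /ɣ/ are [−labial], [−nasal], [−sonorant], [−lateral], [−strident], [+voice]. Since the list omits [coronal] and [dorsal] — which do distinguish the voiced dental fricative from the voiced velar fricative — this pair collapses; all other pairs remain distinct.

ð, ɣ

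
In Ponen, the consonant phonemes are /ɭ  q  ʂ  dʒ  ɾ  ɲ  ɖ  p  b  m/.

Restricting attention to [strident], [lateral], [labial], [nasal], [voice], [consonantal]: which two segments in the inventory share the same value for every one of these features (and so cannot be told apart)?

ɖ, ɾ

/ɖ/ (voiced retroflex stop) and /ɾ/ (alveolar tap) are both [−strident], [−lateral], [−labial], [−nasal], [+voice], [+consonantal], so none of the listed features separates them. (They do differ in [sonorant] and [anterior], which are not among the given features.) Every other pair in the inventory differs on at least one listed feature.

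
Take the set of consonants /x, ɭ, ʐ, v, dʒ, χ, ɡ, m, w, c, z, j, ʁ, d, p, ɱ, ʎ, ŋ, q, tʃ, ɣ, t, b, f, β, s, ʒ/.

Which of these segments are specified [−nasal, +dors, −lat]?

Eliminate segments failing any feature: /ɭ, ʐ, v, dʒ, z, d, p, tʃ, t, b, f, β, s, ʒ/ are [−dorsal]; /m, ɱ, ŋ/ are [+nasal]; /ʎ/ is [+lateral]. The remaining /x, χ, ɡ, w, c, j, ʁ, q, ɣ/ satisfy [−nasal], [+dorsal], [−lateral].

x, χ, ɡ, w, c, j, ʁ, q, ɣ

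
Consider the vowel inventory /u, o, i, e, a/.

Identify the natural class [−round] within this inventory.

i, e, a

The [−round] segments here are /i, e, a/; the remaining /u, o/ are [+round].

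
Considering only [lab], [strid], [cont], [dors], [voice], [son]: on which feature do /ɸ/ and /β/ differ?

The two segments share [+labial], [-strident], [+continuant], [-dorsal], [-sonorant]. The only feature from the list on which they differ: /ɸ/ is [-voice] while /β/ is [+voice].

[voice]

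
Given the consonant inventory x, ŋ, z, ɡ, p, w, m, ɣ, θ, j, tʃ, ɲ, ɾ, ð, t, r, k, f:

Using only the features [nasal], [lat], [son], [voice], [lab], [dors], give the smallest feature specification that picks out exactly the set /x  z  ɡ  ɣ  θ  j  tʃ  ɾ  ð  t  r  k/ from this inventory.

/x, z, ɡ, ɣ, θ, j, tʃ, ɾ, ð, t, r, k/ are all [−nasal], [−labial], and no other segment in the inventory matches both values. Dropping any one of them over-generates: [−labial] alone would also admit /ŋ, ɲ/; [−nasal] alone would also admit /p, w, f/. No other single listed feature picks out exactly this set either, so fewer than two features will not do.

[−nasal, −lab]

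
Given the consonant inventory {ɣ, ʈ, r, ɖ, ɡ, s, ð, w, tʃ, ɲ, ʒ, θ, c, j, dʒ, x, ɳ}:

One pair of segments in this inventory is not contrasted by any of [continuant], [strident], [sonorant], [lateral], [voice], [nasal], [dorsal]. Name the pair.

Both /w/ and /j/ are [+continuant], [−strident], [+sonorant], [−lateral], [+voice], [−nasal], [+dorsal]. Since the list omits [labial], [round] and [back] — which do distinguish the labial-velar glide from the palatal glide — this pair collapses; all other pairs remain distinct.

w, j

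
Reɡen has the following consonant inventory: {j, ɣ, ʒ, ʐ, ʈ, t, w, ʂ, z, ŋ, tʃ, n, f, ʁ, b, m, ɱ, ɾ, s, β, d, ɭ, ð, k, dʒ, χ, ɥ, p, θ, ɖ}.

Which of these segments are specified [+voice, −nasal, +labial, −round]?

Eliminate segments failing any feature: /j, ɣ, ʒ, ʐ, z, ʁ, ɾ, d, ɭ, ð, dʒ, ɖ/ are [−labial]; /ʈ, t, ʂ, tʃ, f, s, k, χ, p, θ/ are [−voice]; /w, ɥ/ are [+round]; /ŋ, n, m, ɱ/ are [+nasal]. The remaining /b, β/ satisfy [+voice], [−nasal], [+labial], [−round].

b, β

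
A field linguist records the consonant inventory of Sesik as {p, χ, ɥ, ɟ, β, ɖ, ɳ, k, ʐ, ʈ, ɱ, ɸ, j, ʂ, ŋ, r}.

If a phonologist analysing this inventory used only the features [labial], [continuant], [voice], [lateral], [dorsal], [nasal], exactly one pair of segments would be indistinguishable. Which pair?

On the given features, /r/ and /ʐ/ have an identical profile: [−labial], [+continuant], [+voice], [−lateral], [−dorsal], [−nasal]. No other two segments in the inventory coincide on all 6 features. (They do differ in [sonorant], [strident] and [anterior], which are not among the given features.)

r, ʐ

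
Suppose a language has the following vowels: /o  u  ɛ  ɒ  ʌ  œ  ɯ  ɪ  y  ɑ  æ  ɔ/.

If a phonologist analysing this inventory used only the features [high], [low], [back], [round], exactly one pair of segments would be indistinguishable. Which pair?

o, ɔ

Both /o/ and /ɔ/ are [−high], [−low], [+back], [+round]. Since the list omits [tense] — which does distinguish the mid back rounded tense vowel from the mid back rounded lax vowel — this pair collapses; all other pairs remain distinct.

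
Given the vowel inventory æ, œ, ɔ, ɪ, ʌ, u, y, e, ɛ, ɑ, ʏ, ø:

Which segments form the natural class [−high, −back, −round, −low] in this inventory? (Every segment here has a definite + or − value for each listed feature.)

Eliminate segments failing any feature: /æ/ is [+low]; /œ, ø/ are [+round]; /ɔ, ʌ, ɑ/ are [+back]; /ɪ, u, y, ʏ/ are [+high]. The remaining /e, ɛ/ satisfy [−high], [−back], [−round], [−low].

e, ɛ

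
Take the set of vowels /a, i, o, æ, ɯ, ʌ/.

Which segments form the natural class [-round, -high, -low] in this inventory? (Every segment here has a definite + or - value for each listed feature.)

ʌ

Eliminate segments failing any feature: /a, æ/ are [+low]; /i, ɯ/ are [+high]; /o/ is [+round]. The remaining /ʌ/ satisfy [-round], [-high], [-low].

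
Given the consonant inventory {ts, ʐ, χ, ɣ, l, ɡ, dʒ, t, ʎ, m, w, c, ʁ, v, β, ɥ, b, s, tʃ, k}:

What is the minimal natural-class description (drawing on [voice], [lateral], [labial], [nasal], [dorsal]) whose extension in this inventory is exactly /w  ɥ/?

The class [+labial], [+dorsal] has exactly /w, ɥ/ as its extension in this inventory. No smaller conjunction from the listed features achieves this: [+dorsal] alone would also admit /χ, ɣ, ɡ, ʎ, …/; [+labial] alone would also admit /m, v, β, b/; and checking the remaining single features turns up none with this extension.

[+labial, +dorsal]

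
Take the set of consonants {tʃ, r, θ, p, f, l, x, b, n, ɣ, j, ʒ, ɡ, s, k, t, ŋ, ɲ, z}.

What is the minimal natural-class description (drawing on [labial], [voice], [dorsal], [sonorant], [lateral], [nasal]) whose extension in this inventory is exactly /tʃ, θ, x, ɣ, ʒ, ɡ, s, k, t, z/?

Every target segment is [-sonorant], [-labial]; each remaining inventory member fails at least one of these. Each conjunct is needed — [-labial] alone would also admit /r, l, n, j, …/; [-sonorant] alone would also admit /p, f, b/ — and no other single listed feature has exactly this extension, so two is the minimum.

[-sonorant, -labial]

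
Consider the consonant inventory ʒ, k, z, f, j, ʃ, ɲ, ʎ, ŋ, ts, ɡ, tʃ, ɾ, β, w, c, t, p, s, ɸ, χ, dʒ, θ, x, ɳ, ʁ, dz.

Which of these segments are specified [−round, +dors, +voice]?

j, ɲ, ʎ, ŋ, ɡ, ʁ

First, the [−round] segments are /ʒ, k, z, f, j, ʃ, ɲ, ʎ, ŋ, ts, ɡ, tʃ, ɾ, β, c, t, p, s, ɸ, χ, dʒ, θ, x, ɳ, ʁ, dz/.
Intersecting with [+dorsal] gives /k, j, ɲ, ʎ, ŋ, ɡ, c, χ, x, ʁ/.
Of those, [+voice] leaves /j, ɲ, ʎ, ŋ, ɡ, ʁ/.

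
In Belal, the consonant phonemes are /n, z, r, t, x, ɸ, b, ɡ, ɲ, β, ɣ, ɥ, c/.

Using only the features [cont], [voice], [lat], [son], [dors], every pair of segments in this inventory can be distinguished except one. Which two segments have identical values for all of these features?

On the given features, /z/ and /β/ have an identical profile: [+continuant], [+voice], [−lateral], [−sonorant], [−dorsal]. No other two segments in the inventory coincide on all 5 features. (They do differ in [strident], [labial] and [coronal], which are not among the given features.)

z, β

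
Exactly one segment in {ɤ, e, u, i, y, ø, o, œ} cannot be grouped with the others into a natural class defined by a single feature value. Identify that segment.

[tense] groups all but one: /e, u, i, ø, ɤ, o, y/ share [+tense] while /œ/ (mid front rounded lax vowel) alone is [−tense]. Removing any other segment would not leave a single-feature class that excludes it.

œ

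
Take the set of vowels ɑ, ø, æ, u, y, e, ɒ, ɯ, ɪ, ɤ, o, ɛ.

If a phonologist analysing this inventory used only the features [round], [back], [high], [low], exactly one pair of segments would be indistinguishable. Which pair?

e, ɛ

Both /e/ and /ɛ/ are [−round], [−back], [−high], [−low]. Since the list omits [tense] — which does distinguish the mid front unrounded tense vowel from the mid front unrounded lax vowel — this pair collapses; all other pairs remain distinct.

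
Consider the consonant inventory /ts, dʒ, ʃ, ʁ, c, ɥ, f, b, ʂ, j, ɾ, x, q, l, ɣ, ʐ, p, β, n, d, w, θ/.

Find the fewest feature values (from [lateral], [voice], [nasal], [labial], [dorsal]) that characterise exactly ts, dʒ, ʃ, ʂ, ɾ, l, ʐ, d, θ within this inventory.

The class [−nasal], [−labial], [−dorsal] has exactly /ts, dʒ, ʃ, ʂ, ɾ, l, ʐ, d, θ/ as its extension in this inventory. No smaller conjunction from the listed features achieves this: [−labial, −dorsal] alone would also admit /n/; [−nasal, −dorsal] alone would also admit /f, b, p, β/; [−nasal, −labial] alone would also admit /ʁ, c, j, x, …/; and checking the remaining two-feature bundles turns up none with this extension.

[−nasal, −labial, −dorsal]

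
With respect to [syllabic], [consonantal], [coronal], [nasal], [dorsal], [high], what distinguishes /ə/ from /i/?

[high]

/ə/ is the mid central vowel (schwa) and /i/ is the high front unrounded tense vowel. Both are [+syllabic], [−consonantal], [−coronal], [−nasal], [+dorsal]. /ə/ is [−high] while /i/ is [+high], so the distinguishing feature is [high].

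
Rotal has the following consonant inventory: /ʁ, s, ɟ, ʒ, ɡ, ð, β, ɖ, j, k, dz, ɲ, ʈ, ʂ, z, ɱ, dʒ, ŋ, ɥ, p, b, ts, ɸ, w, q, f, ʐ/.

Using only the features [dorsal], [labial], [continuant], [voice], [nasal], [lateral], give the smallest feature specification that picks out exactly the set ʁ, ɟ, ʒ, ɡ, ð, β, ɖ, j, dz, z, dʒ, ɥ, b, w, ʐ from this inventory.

The class [+voice], [-nasal] has exactly /ʁ, ɟ, ʒ, ɡ, ð, β, ɖ, j, dz, z, dʒ, ɥ, b, w, ʐ/ as its extension in this inventory. No smaller conjunction from the listed features achieves this: [-nasal] alone would also admit /s, k, ʈ, ʂ, …/; [+voice] alone would also admit /ɲ, ɱ, ŋ/; and checking the remaining single features turns up none with this extension.

[+voice, -nasal]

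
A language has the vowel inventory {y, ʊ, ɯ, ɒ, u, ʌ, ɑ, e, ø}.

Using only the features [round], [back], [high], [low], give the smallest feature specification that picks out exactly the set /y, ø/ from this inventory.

Every target segment is [−back], [+round]; each remaining inventory member fails at least one of these. Each conjunct is needed — [+round] alone would also admit /ʊ, ɒ, u/; [−back] alone would also admit /e/ — and no other single listed feature has exactly this extension, so two is the minimum.

[−back, +round]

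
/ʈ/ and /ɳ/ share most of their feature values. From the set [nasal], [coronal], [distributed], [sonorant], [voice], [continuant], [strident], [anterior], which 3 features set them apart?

[sonorant], [voice], [nasal]

/ʈ/ (voiceless retroflex stop) and /ɳ/ (retroflex nasal) agree on [+coronal], [−distributed], [−continuant], [−strident], [−anterior]. They differ on [sonorant] (/ʈ/ [−], /ɳ/ [+]), [voice] (/ʈ/ [−], /ɳ/ [+]), [nasal] (/ʈ/ [−], /ɳ/ [+]).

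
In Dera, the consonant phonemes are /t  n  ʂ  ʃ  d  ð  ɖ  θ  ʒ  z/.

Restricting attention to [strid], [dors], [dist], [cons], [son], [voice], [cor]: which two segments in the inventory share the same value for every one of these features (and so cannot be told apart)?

ɖ, d

/ɖ/ (voiced retroflex stop) and /d/ (voiced alveolar stop) are both [−strident], [−dorsal], [−distributed], [+consonantal], [−sonorant], [+voice], [+coronal], so none of the listed features separates them. (They do differ in [anterior], which is not among the given features.) Every other pair in the inventory differs on at least one listed feature.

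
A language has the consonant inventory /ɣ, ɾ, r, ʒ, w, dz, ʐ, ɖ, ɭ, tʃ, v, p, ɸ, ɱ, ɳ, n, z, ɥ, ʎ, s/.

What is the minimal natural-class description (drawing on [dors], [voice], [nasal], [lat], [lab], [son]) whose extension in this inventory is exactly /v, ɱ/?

[+voice, +lab, -dors]

The class [+voice], [+labial], [-dorsal] has exactly /v, ɱ/ as its extension in this inventory. No smaller conjunction from the listed features achieves this: [+labial, -dorsal] alone would also admit /p, ɸ/; [+voice, -dorsal] alone would also admit /ɾ, r, ʒ, dz, …/; [+voice, +labial] alone would also admit /w, ɥ/; and checking the remaining two-feature bundles turns up none with this extension.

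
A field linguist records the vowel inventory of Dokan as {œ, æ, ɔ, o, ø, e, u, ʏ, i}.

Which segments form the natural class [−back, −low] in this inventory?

œ, ø, e, ʏ, i

Checking each segment against [−back], [−low]: /œ/ (mid front rounded lax vowel), /ø/ (mid front rounded tense vowel), /e/ (mid front unrounded tense vowel), /ʏ/ (high front rounded lax vowel), /i/ (high front unrounded tense vowel) satisfy every feature; every other segment in the inventory fails at least one.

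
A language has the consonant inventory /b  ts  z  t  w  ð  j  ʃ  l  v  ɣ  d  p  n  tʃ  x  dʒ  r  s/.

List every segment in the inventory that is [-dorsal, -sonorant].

b, ts, z, t, ð, ʃ, v, d, p, tʃ, dʒ, s

Eliminate segments failing any feature: /w, j, ɣ, x/ are [+dorsal]; /l, n, r/ are [+sonorant]. The remaining /b, ts, z, t, ð, ʃ, v, d, p, tʃ, dʒ, s/ satisfy [-dorsal], [-sonorant].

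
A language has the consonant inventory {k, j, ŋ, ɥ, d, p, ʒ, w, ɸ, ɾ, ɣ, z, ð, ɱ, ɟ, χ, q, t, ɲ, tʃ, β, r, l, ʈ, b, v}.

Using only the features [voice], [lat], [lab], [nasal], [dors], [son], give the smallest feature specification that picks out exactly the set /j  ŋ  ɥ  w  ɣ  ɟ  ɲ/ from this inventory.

/j, ŋ, ɥ, w, ɣ, ɟ, ɲ/ are all [+voice], [+dorsal], and no other segment in the inventory matches both values. Dropping any one of them over-generates: [+dorsal] alone would also admit /k, χ, q/; [+voice] alone would also admit /d, ʒ, ɾ, z, …/. No other single listed feature picks out exactly this set either, so fewer than two features will not do.

[+voice, +dors]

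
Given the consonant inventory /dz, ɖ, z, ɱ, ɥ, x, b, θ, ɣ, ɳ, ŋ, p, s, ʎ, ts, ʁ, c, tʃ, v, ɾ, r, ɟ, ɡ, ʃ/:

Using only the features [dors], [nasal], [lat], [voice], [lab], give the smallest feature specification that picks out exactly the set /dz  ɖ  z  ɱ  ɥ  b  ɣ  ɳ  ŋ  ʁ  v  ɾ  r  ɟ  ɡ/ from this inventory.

Every target segment is [+voice], [-lateral]; each remaining inventory member fails at least one of these. Each conjunct is needed — [-lateral] alone would also admit /x, θ, p, s, …/; [+voice] alone would also admit /ʎ/ — and no other single listed feature has exactly this extension, so two is the minimum.

[+voice, -lat]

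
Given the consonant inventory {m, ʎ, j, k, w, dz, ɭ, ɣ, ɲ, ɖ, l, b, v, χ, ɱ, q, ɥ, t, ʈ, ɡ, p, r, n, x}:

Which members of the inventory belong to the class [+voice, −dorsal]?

Checking each segment against [+voice], [−dorsal]: /m/ (bilabial nasal), /dz/ (voiced alveolar affricate), /ɭ/ (retroflex lateral approximant), /ɖ/ (voiced retroflex stop), /l/ (alveolar lateral approximant), /b/ (voiced bilabial stop), among others, satisfy every feature; every other segment in the inventory fails at least one.

m, dz, ɭ, ɖ, l, b, v, ɱ, r, n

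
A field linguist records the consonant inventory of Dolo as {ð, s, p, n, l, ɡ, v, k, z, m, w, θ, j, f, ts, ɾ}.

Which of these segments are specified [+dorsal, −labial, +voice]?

Eliminate segments failing any feature: /ð, s, p, n, l, v, z, m, θ, f, ts, ɾ/ are [−dorsal]; /k/ is [−voice]; /w/ is [+labial]. The remaining /ɡ, j/ satisfy [+dorsal], [−labial], [+voice].

ɡ, j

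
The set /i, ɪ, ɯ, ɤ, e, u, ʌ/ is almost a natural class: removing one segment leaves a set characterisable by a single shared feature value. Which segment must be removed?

u

[round] groups all but one: /i, ɪ, e, ɯ, ʌ, ɤ/ share [−round] while /u/ (high back rounded tense vowel) alone is [+round]. Removing any other segment would not leave a single-feature class that excludes it.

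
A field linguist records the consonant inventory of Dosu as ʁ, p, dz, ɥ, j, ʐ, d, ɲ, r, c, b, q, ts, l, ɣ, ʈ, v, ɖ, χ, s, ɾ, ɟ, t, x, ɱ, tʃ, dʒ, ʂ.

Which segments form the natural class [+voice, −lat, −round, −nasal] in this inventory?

ʁ, dz, j, ʐ, d, r, b, ɣ, v, ɖ, ɾ, ɟ, dʒ

Checking each segment against [+voice], [−lateral], [−round], [−nasal]: /ʁ/ (voiced uvular fricative), /dz/ (voiced alveolar affricate), /j/ (palatal glide), /ʐ/ (voiced retroflex fricative), /d/ (voiced alveolar stop), /r/ (alveolar trill), among others, satisfy every feature; every other segment in the inventory fails at least one.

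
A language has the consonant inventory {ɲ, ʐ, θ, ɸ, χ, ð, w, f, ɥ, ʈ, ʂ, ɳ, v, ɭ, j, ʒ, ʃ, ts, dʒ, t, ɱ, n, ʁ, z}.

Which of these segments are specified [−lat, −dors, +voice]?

Eliminate segments failing any feature: /ɲ, χ, w, ɥ, j, ʁ/ are [+dorsal]; /θ, ɸ, f, ʈ, ʂ, ʃ, ts, t/ are [−voice]; /ɭ/ is [+lateral]. The remaining /ʐ, ð, ɳ, v, ʒ, dʒ, ɱ, n, z/ satisfy [−lateral], [−dorsal], [+voice].

ʐ, ð, ɳ, v, ʒ, dʒ, ɱ, n, z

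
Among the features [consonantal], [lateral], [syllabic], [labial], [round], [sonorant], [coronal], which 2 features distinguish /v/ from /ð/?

[labial], [coronal]

/v/ is the voiced labiodental fricative and /ð/ is the voiced dental fricative. Both are [+consonantal], [-lateral], [-syllabic], [-round], [-sonorant]. /v/ is [+labial] while /ð/ is [-labial]; /v/ is [-coronal] while /ð/ is [+coronal], so the distinguishing features are [labial], [coronal].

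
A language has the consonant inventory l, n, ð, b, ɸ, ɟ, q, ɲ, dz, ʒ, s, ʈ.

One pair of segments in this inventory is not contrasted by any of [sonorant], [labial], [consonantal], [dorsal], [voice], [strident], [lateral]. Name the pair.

Both /dz/ and /ʒ/ are [−sonorant], [−labial], [+consonantal], [−dorsal], [+voice], [+strident], [−lateral]. Since the list omits [continuant], [anterior] and [distributed] — which do distinguish the voiced alveolar affricate from the voiced postalveolar fricative — this pair collapses; all other pairs remain distinct.

dz, ʒ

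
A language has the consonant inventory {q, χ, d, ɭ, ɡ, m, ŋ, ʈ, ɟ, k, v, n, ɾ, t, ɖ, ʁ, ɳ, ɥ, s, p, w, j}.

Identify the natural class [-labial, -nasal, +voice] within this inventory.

Eliminate segments failing any feature: /q, χ, ʈ, k, t, s/ are [-voice]; /m, v, ɥ, p, w/ are [+labial]; /ŋ, n, ɳ/ are [+nasal]. The remaining /d, ɭ, ɡ, ɟ, ɾ, ɖ, ʁ, j/ satisfy [-labial], [-nasal], [+voice].

d, ɭ, ɡ, ɟ, ɾ, ɖ, ʁ, j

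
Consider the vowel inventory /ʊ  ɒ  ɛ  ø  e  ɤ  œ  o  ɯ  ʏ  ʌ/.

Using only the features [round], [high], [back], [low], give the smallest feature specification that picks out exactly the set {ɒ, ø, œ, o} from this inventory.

[-high, +round]

Every target segment is [-high], [+round]; each remaining inventory member fails at least one of these. Each conjunct is needed — [+round] alone would also admit /ʊ, ʏ/; [-high] alone would also admit /ɛ, e, ɤ, ʌ/ — and no other single listed feature has exactly this extension, so two is the minimum.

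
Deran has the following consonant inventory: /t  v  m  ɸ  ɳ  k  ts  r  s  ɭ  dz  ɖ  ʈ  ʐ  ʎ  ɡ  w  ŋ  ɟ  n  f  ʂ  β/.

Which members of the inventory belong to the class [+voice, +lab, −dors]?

v, m, β

First, the [+voice] segments are /v, m, ɳ, r, ɭ, dz, ɖ, ʐ, ʎ, ɡ, w, ŋ, ɟ, n, β/.
Within that set, [+labial] gives /v, m, w, β/.
Then [−dorsal] leaves /v, m, β/.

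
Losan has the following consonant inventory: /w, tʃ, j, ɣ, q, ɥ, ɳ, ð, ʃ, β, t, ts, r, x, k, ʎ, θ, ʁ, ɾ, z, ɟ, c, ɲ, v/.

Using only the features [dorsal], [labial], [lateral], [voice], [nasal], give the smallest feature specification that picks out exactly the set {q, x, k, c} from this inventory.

The class [−voice], [+dorsal] has exactly /q, x, k, c/ as its extension in this inventory. No smaller conjunction from the listed features achieves this: [+dorsal] alone would also admit /w, j, ɣ, ɥ, …/; [−voice] alone would also admit /tʃ, ʃ, t, ts, …/; and checking the remaining single features turns up none with this extension.

[−voice, +dorsal]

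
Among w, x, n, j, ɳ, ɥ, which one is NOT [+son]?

Every segment except /x/ is [+sonorant]. /x/ (voiceless velar fricative) is [-sonorant], so it is the exception.

x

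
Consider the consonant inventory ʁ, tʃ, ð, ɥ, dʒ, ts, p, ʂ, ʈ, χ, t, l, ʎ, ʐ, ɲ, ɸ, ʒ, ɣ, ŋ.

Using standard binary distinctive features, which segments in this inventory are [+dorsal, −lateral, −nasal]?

Checking each segment against [+dorsal], [−lateral], [−nasal]: /ʁ/ (voiced uvular fricative), /ɥ/ (labial-palatal glide), /χ/ (voiceless uvular fricative), /ɣ/ (voiced velar fricative) satisfy every feature; every other segment in the inventory fails at least one.

ʁ, ɥ, χ, ɣ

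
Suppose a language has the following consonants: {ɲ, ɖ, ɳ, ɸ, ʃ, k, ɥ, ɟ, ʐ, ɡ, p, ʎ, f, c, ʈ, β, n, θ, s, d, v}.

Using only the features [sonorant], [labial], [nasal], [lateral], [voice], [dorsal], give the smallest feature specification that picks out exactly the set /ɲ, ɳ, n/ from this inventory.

[+nasal]

The target set is precisely the extension of [+nasal] in this inventory.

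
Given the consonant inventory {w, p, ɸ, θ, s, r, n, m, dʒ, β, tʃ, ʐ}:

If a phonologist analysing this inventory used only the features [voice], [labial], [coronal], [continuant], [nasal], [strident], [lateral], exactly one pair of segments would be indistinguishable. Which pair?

Both /β/ and /w/ are [+voice], [+labial], [−coronal], [+continuant], [−nasal], [−strident], [−lateral]. Since the list omits [sonorant], [round] and [dorsal] — which do distinguish the voiced bilabial fricative from the labial-velar glide — this pair collapses; all other pairs remain distinct.

β, w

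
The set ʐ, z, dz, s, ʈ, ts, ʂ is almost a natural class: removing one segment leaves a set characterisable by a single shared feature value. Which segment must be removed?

ʈ

The remaining segments after removing /ʈ/ share [+strident]; /ʈ/ (voiceless retroflex stop) is [-strident]. For every other candidate removal, the leftover set fails to share any single feature value that the removed segment lacks.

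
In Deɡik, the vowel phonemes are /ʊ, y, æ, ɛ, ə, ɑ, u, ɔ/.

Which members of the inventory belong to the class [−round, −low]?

ɛ, ə

Among the inventory, the [−round] segments are /æ, ɛ, ə, ɑ/.
Intersecting with [−low] leaves /ɛ, ə/.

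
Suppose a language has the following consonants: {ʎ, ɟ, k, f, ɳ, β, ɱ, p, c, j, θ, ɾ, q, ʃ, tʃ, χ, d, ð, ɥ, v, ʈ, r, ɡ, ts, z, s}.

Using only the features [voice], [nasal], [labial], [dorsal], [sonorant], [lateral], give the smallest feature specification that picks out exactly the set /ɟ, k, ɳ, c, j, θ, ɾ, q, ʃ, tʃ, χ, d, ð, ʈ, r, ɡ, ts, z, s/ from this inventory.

The class [−lateral], [−labial] has exactly /ɟ, k, ɳ, c, j, θ, ɾ, q, ʃ, tʃ, χ, d, ð, ʈ, r, ɡ, ts, z, s/ as its extension in this inventory. No smaller conjunction from the listed features achieves this: [−labial] alone would also admit /ʎ/; [−lateral] alone would also admit /f, β, ɱ, p, …/; and checking the remaining single features turns up none with this extension.

[−lateral, −labial]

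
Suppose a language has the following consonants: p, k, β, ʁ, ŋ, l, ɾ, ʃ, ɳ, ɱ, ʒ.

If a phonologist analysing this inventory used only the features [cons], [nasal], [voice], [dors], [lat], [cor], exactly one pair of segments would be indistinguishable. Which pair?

ɾ, ʒ

Both /ɾ/ and /ʒ/ are [+consonantal], [-nasal], [+voice], [-dorsal], [-lateral], [+coronal]. Since the list omits [sonorant], [strident] and [anterior] — which do distinguish the alveolar tap from the voiced postalveolar fricative — this pair collapses; all other pairs remain distinct.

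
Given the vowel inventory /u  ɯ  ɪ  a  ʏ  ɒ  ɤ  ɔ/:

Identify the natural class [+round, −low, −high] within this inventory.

ɔ

Checking each segment against [+round], [−low], [−high]: /ɔ/ (mid back rounded lax vowel) satisfies every feature; every other segment in the inventory fails at least one.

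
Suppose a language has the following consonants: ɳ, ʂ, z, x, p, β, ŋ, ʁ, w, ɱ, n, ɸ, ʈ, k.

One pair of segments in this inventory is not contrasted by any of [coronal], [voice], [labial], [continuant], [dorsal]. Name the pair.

n, ɳ

On the given features, /n/ and /ɳ/ have an identical profile: [+coronal], [+voice], [−labial], [−continuant], [−dorsal]. No other two segments in the inventory coincide on all 5 features. (They do differ in [anterior], which is not among the given features.)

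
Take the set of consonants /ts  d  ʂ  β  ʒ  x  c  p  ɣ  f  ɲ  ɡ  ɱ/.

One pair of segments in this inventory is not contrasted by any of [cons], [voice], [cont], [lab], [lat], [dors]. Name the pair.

ɡ, ɲ

Both /ɡ/ and /ɲ/ are [+consonantal], [+voice], [−continuant], [−labial], [−lateral], [+dorsal]. Since the list omits [sonorant], [nasal] and [back] — which do distinguish the voiced velar stop from the palatal nasal — this pair collapses; all other pairs remain distinct.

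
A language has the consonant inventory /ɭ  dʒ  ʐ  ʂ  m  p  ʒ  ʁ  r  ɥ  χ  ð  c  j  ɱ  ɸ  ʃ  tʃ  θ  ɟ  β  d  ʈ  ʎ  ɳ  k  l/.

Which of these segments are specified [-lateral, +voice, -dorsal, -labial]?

dʒ, ʐ, ʒ, r, ð, d, ɳ

The [-lateral] segments are /dʒ, ʐ, ʂ, m, p, ʒ, ʁ, r, ɥ, χ, ð, c, j, ɱ, ɸ, ʃ, tʃ, θ, ɟ, β, d, ʈ, ɳ, k/.
Of those, [+voice] gives /dʒ, ʐ, m, ʒ, ʁ, r, ɥ, ð, j, ɱ, ɟ, β, d, ɳ/.
Then [-dorsal] gives /dʒ, ʐ, m, ʒ, r, ð, ɱ, β, d, ɳ/.
Intersecting with [-labial] leaves /dʒ, ʐ, ʒ, r, ð, d, ɳ/.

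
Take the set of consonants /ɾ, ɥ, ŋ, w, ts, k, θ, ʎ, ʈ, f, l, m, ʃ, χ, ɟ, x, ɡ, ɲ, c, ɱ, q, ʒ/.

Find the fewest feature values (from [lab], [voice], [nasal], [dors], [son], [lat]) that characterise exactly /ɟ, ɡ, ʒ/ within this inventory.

Every target segment is [-sonorant], [+voice]; each remaining inventory member fails at least one of these. Each conjunct is needed — [+voice] alone would also admit /ɾ, ɥ, ŋ, w, …/; [-sonorant] alone would also admit /ts, k, θ, ʈ, …/ — and no other single listed feature has exactly this extension, so two is the minimum.

[-son, +voice]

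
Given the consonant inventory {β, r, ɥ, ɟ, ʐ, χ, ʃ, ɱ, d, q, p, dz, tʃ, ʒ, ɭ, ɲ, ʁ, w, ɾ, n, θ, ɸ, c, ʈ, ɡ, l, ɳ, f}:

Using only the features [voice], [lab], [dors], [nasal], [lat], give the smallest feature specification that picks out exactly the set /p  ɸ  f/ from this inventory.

/p, ɸ, f/ are all [-voice], [+labial], and no other segment in the inventory matches both values. Dropping any one of them over-generates: [+labial] alone would also admit /β, ɥ, ɱ, w/; [-voice] alone would also admit /χ, ʃ, q, tʃ, …/. No other single listed feature picks out exactly this set either, so fewer than two features will not do.

[-voice, +lab]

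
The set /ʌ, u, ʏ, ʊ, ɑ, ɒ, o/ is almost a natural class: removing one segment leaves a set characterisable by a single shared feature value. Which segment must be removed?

/ɒ, ɑ, ʊ, o, u, ʌ/ are all [+back], but /ʏ/ (high front rounded lax vowel) is [−back]. No other single segment can be removed to leave a set sharing one feature value that the removed segment lacks, so /ʏ/ is the odd one out.

ʏ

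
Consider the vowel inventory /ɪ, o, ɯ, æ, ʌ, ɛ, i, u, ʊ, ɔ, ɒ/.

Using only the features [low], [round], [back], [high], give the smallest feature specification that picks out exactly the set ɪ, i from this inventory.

[+high, −back]

The class [+high], [−back] has exactly /ɪ, i/ as its extension in this inventory. No smaller conjunction from the listed features achieves this: [−back] alone would also admit /æ, ɛ/; [+high] alone would also admit /ɯ, u, ʊ/; and checking the remaining single features turns up none with this extension.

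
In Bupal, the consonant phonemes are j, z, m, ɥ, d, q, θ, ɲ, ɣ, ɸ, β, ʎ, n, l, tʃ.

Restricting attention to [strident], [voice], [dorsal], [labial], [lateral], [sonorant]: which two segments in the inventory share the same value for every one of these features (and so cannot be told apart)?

On the given features, /j/ and /ɲ/ have an identical profile: [−strident], [+voice], [+dorsal], [−labial], [−lateral], [+sonorant]. No other two segments in the inventory coincide on all 6 features. (They do differ in [nasal] and [continuant], which are not among the given features.)

j, ɲ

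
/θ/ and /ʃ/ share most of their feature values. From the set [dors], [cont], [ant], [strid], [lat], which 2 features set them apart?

[strident], [anterior]

The two segments share [-dorsal], [+continuant], [-lateral]. The only features from the list on which they differ: /θ/ is [-strident] while /ʃ/ is [+strident]; /θ/ is [+anterior] while /ʃ/ is [-anterior].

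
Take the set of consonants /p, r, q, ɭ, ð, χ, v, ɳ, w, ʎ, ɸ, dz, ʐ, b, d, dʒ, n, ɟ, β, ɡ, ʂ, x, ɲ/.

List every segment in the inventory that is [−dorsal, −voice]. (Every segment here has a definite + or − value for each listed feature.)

p, ɸ, ʂ

Checking each segment against [−dorsal], [−voice]: /p/ (voiceless bilabial stop), /ɸ/ (voiceless bilabial fricative), /ʂ/ (voiceless retroflex fricative) satisfy every feature; every other segment in the inventory fails at least one.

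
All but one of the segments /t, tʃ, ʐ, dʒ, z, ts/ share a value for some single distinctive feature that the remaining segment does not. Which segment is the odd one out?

t

[strident] groups all but one: /z, ʐ, dʒ, tʃ, ts/ share [+strident] while /t/ (voiceless alveolar stop) alone is [−strident]. Removing any other segment would not leave a single-feature class that excludes it.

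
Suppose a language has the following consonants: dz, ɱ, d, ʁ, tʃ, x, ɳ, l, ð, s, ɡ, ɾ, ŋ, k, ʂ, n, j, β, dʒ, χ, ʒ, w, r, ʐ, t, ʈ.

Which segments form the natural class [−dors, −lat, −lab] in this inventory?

Checking each segment against [−dorsal], [−lateral], [−labial]: /dz/ (voiced alveolar affricate), /d/ (voiced alveolar stop), /tʃ/ (voiceless postalveolar affricate), /ɳ/ (retroflex nasal), /ð/ (voiced dental fricative), /s/ (voiceless alveolar fricative), among others, satisfy every feature; every other segment in the inventory fails at least one.

dz, d, tʃ, ɳ, ð, s, ɾ, ʂ, n, dʒ, ʒ, r, ʐ, t, ʈ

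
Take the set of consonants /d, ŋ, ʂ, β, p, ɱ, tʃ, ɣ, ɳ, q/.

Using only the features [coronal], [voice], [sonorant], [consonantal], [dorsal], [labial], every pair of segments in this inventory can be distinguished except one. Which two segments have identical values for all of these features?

tʃ, ʂ

On the given features, /tʃ/ and /ʂ/ have an identical profile: [+coronal], [-voice], [-sonorant], [+consonantal], [-dorsal], [-labial]. No other two segments in the inventory coincide on all 6 features. (They do differ in [continuant] and [distributed], which are not among the given features.)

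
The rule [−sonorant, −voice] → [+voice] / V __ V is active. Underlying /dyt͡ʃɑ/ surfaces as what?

/t͡ʃ/ satisfies [−sonorant, −voice] and sits in V __ V. The [+voice] counterpart of the voiceless postalveolar affricate is /d͡ʒ/. Other segments in /dyt͡ʃɑ/ either fail the structural description or are not in the environment, so the surface form is [dyd͡ʒɑ].

[dyd͡ʒɑ]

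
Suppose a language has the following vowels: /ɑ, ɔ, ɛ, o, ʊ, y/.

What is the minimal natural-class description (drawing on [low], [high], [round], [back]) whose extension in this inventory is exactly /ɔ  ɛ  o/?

[-high, -low]

Every target segment is [-high], [-low]; each remaining inventory member fails at least one of these. Each conjunct is needed — [-low] alone would also admit /ʊ, y/; [-high] alone would also admit /ɑ/ — and no other single listed feature has exactly this extension, so two is the minimum.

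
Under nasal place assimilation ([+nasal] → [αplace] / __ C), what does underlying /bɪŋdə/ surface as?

In /bɪŋdə/, the nasal /ŋ/ precedes /d/, which is [+coronal]. The nasal assimilates in place, becoming the [+coronal] nasal /n/. The surface form is [bɪndə].

[bɪndə]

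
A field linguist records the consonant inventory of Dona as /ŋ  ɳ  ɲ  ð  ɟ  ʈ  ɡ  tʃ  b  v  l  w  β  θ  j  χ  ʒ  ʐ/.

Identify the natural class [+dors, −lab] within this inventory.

ŋ, ɲ, ɟ, ɡ, j, χ

Checking each segment against [+dorsal], [−labial]: /ŋ/ (velar nasal), /ɲ/ (palatal nasal), /ɟ/ (voiced palatal stop), /ɡ/ (voiced velar stop), /j/ (palatal glide), /χ/ (voiceless uvular fricative) satisfy every feature; every other segment in the inventory fails at least one.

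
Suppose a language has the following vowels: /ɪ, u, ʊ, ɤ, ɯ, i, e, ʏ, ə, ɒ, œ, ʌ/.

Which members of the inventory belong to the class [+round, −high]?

ɒ, œ

Among the inventory, the [+round] segments are /u, ʊ, ʏ, ɒ, œ/.
Intersecting with [−high] leaves /ɒ, œ/.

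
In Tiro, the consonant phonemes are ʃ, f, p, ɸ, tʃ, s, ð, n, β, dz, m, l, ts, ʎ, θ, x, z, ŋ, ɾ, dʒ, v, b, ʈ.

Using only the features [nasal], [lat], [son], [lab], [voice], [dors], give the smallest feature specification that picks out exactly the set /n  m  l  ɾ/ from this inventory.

Every target segment is [+sonorant], [−dorsal]; each remaining inventory member fails at least one of these. Each conjunct is needed — [−dorsal] alone would also admit /ʃ, f, p, ɸ, …/; [+sonorant] alone would also admit /ʎ, ŋ/ — and no other single listed feature has exactly this extension, so two is the minimum.

[+son, −dors]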